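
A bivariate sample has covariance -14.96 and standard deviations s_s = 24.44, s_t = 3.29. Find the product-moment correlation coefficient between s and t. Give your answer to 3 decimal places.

-0.186

r = Cov(s,t) / (s_s · s_t) = -14.96 / (24.44 × 3.29)
  = -14.96 / 80.4076 ≈ -0.186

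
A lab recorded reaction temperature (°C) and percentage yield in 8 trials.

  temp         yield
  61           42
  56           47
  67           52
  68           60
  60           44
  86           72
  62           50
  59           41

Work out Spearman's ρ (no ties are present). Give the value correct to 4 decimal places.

Rank temp: 4, 1, 6, 7, 3, 8, 5, 2
Rank yield: 2, 4, 6, 7, 3, 8, 5, 1
d = rank(temp) − rank(yield): 2, -3, 0, 0, 0, 0, 0, 1; Σd² = 14
ρ = 1 − 6Σd² / [n(n²−1)] = 1 − 6×14 / (8×63) = 1 − 84/504 ≈ 0.8333

0.8333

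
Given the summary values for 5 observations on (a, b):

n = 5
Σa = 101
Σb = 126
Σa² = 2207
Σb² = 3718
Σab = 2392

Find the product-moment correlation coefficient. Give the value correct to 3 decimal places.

r = (nΣab − ΣaΣb) / √[(nΣa² − (Σa)²)(nΣb² − (Σb)²)]
Numerator: 5×2392 − 101×126 = -766
Denominator: √[(11035 − 10201)(18590 − 15876)] = √[834 × 2714] = 1504.4853
r = -766 / 1504.4853 ≈ -0.509

-0.509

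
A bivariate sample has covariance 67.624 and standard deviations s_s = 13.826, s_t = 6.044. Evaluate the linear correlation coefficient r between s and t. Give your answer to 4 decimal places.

0.8092

r = Cov(s,t) / (s_s · s_t) = 67.624 / (13.826 × 6.044)
  = 67.624 / 83.5643 ≈ 0.8092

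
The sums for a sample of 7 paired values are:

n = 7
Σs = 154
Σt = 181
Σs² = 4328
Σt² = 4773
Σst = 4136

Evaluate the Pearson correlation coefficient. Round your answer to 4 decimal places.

r = (nΣst − ΣsΣt) / √[(nΣs² − (Σs)²)(nΣt² − (Σt)²)]
Numerator: 7×4136 − 154×181 = 1078
Denominator: √[(30296 − 23716)(33411 − 32761)] = √[6580 × 650] = 2068.0909
r = 1078 / 2068.0909 ≈ 0.5213

0.5213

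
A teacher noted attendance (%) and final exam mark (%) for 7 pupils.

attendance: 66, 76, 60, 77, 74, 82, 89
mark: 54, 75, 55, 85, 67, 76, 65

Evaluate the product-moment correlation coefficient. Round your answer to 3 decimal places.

n = 7, Σx = 524, Σy = 477, Σx² = 39782, Σy² = 33281, Σxy = 36084
nΣxy − ΣxΣy = 252588 − 249948 = 2640
nΣx² − (Σx)² = 278474 − 274576 = 3898; nΣy² − (Σy)² = 232967 − 227529 = 5438
r = 2640 / √(3898 × 5438) = 2640 / 4604.0552 ≈ 0.573

0.573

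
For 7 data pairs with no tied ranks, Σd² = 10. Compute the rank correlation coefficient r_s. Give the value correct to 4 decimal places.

0.8214

ρ = 1 − 6Σd² / [n(n²−1)] = 1 − 6×10 / (7×48)
  = 1 − 60/336 = 1 − 0.17857 ≈ 0.8214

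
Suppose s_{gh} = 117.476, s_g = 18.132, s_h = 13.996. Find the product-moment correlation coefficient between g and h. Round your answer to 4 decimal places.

0.4629

r = Cov(g,h) / (s_g · s_h) = 117.476 / (18.132 × 13.996)
  = 117.476 / 253.7755 ≈ 0.4629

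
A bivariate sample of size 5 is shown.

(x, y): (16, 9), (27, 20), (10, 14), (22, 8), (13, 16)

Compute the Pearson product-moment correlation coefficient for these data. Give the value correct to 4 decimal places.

0.2102

n = 5, Σx = 88, Σy = 67, Σx² = 1738, Σy² = 997, Σxy = 1208
nΣxy − ΣxΣy = 6040 − 5896 = 144
nΣx² − (Σx)² = 8690 − 7744 = 946; nΣy² − (Σy)² = 4985 − 4489 = 496
r = 144 / √(946 × 496) = 144 / 684.9934 ≈ 0.2102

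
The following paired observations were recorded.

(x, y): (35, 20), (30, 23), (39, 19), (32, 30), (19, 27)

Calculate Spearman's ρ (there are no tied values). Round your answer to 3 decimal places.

-0.700

Rank x: 4, 2, 5, 3, 1
Rank y: 2, 3, 1, 5, 4
d = rank(x) − rank(y): 2, -1, 4, -2, -3; Σd² = 34
ρ = 1 − 6Σd² / [n(n²−1)] = 1 − 6×34 / (5×24) = 1 − 204/120 ≈ -0.700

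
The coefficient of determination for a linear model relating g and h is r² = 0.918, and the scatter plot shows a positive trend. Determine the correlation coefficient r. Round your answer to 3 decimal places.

|r| = √0.918 = 0.958
The association is positive, so r = 0.958.

0.958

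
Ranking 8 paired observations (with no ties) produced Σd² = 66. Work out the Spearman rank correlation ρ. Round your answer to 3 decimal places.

0.214

ρ = 1 − 6Σd² / [n(n²−1)] = 1 − 6×66 / (8×63)
  = 1 − 396/504 = 1 − 0.7857 ≈ 0.214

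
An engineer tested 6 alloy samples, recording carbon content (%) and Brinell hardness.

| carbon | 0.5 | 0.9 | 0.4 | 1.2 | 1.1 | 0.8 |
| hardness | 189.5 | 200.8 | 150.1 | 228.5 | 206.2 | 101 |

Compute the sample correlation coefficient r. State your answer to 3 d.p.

0.522

n = 6, Σx = 4.9, Σy = 1076.1, Σx² = 4.51, Σy² = 203692.59, Σxy = 917.33
nΣxy − ΣxΣy = 5503.98 − 5272.89 = 231.09
nΣx² − (Σx)² = 27.06 − 24.01 = 3.05; nΣy² − (Σy)² = 1222155.54 − 1157991.21 = 64164.33
r = 231.09 / √(3.05 × 64164.33) = 231.09 / 442.3813 ≈ 0.522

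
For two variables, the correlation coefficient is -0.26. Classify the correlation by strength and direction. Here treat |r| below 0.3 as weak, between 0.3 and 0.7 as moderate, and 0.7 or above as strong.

r = -0.26 < 0 so the relationship is negative.
|r| = 0.26, which falls in the weak range.

weak negative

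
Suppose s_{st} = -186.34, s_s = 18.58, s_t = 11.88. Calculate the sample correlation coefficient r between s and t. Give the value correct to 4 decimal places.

r = Cov(s,t) / (s_s · s_t) = -186.34 / (18.58 × 11.88)
  = -186.34 / 220.7304 ≈ -0.8442

-0.8442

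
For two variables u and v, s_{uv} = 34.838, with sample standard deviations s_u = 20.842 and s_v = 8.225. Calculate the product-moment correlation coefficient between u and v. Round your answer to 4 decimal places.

r = Cov(u,v) / (s_u · s_v) = 34.838 / (20.842 × 8.225)
  = 34.838 / 171.4254 ≈ 0.2032

0.2032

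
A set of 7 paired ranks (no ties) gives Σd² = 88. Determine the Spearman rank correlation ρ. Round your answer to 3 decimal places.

-0.571

ρ = 1 − 6Σd² / [n(n²−1)] = 1 − 6×88 / (7×48)
  = 1 − 528/336 = 1 − 1.5714 ≈ -0.571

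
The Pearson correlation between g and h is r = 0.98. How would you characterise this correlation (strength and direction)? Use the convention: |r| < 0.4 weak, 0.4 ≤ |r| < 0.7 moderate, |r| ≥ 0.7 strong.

r = 0.98 > 0 so the relationship is positive.
|r| = 0.98, which falls in the strong range.

strong positive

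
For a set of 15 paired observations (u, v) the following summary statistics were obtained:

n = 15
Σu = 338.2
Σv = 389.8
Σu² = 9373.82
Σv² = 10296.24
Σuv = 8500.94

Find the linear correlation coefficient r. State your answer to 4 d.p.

r = (nΣuv − ΣuΣv) / √[(nΣu² − (Σu)²)(nΣv² − (Σv)²)]
Numerator: 15×8500.94 − 338.2×389.8 = -4316.26
Denominator: √[(140607.3 − 114379.24)(154443.6 − 151944.04)] = √[26228.06 × 2499.56] = 8096.8271
r = -4316.26 / 8096.8271 ≈ -0.5331

-0.5331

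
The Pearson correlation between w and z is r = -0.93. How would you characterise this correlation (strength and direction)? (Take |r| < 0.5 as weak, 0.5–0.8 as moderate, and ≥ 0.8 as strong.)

r = -0.93 < 0 so the relationship is negative.
|r| = 0.93, which falls in the strong range.

strong negative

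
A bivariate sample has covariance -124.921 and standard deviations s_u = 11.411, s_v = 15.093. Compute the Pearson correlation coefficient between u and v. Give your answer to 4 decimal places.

-0.7253

r = Cov(u,v) / (s_u · s_v) = -124.921 / (11.411 × 15.093)
  = -124.921 / 172.2262 ≈ -0.7253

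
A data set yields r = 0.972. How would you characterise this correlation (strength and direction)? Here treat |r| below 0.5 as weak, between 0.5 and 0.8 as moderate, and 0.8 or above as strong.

strong positive

r = 0.972 > 0 so the relationship is positive.
|r| = 0.972, which falls in the strong range.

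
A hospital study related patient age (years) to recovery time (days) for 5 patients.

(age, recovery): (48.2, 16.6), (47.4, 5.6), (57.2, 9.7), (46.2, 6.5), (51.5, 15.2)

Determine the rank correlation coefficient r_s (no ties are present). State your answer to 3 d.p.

0.500

Rank age: 3, 2, 5, 1, 4
Rank recovery: 5, 1, 3, 2, 4
d = rank(age) − rank(recovery): -2, 1, 2, -1, 0; Σd² = 10
ρ = 1 − 6Σd² / [n(n²−1)] = 1 − 6×10 / (5×24) = 1 − 60/120 ≈ 0.500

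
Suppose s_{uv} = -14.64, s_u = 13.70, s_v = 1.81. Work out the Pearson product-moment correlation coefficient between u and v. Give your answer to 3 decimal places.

-0.590

r = Cov(u,v) / (s_u · s_v) = -14.64 / (13.70 × 1.81)
  = -14.64 / 24.7970 ≈ -0.590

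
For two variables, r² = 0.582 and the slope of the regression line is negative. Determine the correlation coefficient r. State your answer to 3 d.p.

-0.763

|r| = √0.582 = 0.763
The association is negative, so r = −0.763.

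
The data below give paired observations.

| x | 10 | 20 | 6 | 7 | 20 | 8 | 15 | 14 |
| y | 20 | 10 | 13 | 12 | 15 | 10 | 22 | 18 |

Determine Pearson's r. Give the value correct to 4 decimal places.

n = 8, Σx = 100, Σy = 120, Σx² = 1470, Σy² = 1946, Σxy = 1524
nΣxy − ΣxΣy = 12192 − 12000 = 192
nΣx² − (Σx)² = 11760 − 10000 = 1760; nΣy² − (Σy)² = 15568 − 14400 = 1168
r = 192 / √(1760 × 1168) = 192 / 1433.7643 ≈ 0.1339

0.1339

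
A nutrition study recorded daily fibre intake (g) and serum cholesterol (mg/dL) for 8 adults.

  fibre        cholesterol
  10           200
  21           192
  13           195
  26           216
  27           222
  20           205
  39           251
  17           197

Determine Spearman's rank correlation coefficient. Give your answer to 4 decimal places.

0.6905

Rank fibre: 1, 5, 2, 6, 7, 4, 8, 3
Rank cholesterol: 4, 1, 2, 6, 7, 5, 8, 3
d = rank(fibre) − rank(cholesterol): -3, 4, 0, 0, 0, -1, 0, 0; Σd² = 26
ρ = 1 − 6Σd² / [n(n²−1)] = 1 − 6×26 / (8×63) = 1 − 156/504 ≈ 0.6905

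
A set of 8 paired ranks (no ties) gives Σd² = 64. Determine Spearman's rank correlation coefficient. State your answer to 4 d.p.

ρ = 1 − 6Σd² / [n(n²−1)] = 1 − 6×64 / (8×63)
  = 1 − 384/504 = 1 − 0.76190 ≈ 0.2381

0.2381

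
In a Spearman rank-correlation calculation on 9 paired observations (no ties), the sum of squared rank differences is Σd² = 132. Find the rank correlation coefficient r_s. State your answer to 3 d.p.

-0.100

ρ = 1 − 6Σd² / [n(n²−1)] = 1 − 6×132 / (9×80)
  = 1 − 792/720 = 1 − 1.1000 ≈ -0.100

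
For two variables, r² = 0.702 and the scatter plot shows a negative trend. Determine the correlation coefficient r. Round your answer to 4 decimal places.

|r| = √0.702 = 0.8379
The association is negative, so r = −0.8379.

-0.8379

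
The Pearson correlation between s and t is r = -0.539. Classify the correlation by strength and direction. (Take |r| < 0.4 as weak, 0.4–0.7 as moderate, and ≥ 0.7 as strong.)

moderate negative

r = -0.539 < 0 so the relationship is negative.
|r| = 0.539, which falls in the moderate range.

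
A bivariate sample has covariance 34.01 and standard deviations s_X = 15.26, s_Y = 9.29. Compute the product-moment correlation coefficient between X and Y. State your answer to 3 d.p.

r = Cov(X,Y) / (s_X · s_Y) = 34.01 / (15.26 × 9.29)
  = 34.01 / 141.7654 ≈ 0.240

0.240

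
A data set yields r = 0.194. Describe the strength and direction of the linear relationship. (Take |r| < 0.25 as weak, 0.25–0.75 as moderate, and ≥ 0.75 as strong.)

r = 0.194 > 0 so the relationship is positive.
|r| = 0.194, which falls in the weak range.

weak positive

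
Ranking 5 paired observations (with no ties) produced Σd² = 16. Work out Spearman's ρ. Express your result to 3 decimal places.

ρ = 1 − 6Σd² / [n(n²−1)] = 1 − 6×16 / (5×24)
  = 1 − 96/120 = 1 − 0.8000 ≈ 0.200

0.200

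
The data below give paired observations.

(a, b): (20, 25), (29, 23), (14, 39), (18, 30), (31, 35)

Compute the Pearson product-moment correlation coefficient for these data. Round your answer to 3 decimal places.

n = 5, Σa = 112, Σb = 152, Σa² = 2722, Σb² = 4800, Σab = 3338
nΣab − ΣaΣb = 16690 − 17024 = -334
nΣa² − (Σa)² = 13610 − 12544 = 1066; nΣb² − (Σb)² = 24000 − 23104 = 896
r = -334 / √(1066 × 896) = -334 / 977.3106 ≈ -0.342

-0.342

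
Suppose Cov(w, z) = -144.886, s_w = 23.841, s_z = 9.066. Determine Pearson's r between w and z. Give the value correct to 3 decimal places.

r = Cov(w,z) / (s_w · s_z) = -144.886 / (23.841 × 9.066)
  = -144.886 / 216.1425 ≈ -0.670

-0.670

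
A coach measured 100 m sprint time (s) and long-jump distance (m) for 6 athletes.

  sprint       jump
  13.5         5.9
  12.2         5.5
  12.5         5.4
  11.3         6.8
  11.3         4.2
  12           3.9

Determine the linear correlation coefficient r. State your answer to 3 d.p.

0.162

n = 6, Σx = 72.8, Σy = 31.7, Σx² = 886.72, Σy² = 173.31, Σxy = 385.35
nΣxy − ΣxΣy = 2312.1 − 2307.76 = 4.34
nΣx² − (Σx)² = 5320.32 − 5299.84 = 20.48; nΣy² − (Σy)² = 1039.86 − 1004.89 = 34.97
r = 4.34 / √(20.48 × 34.97) = 4.34 / 26.7616 ≈ 0.162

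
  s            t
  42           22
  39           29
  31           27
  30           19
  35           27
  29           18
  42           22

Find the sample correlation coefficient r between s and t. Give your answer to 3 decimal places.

0.296

n = 7, Σs = 248, Σt = 164, Σs² = 8976, Σt² = 3952, Σst = 5853
nΣst − ΣsΣt = 40971 − 40672 = 299
nΣs² − (Σs)² = 62832 − 61504 = 1328; nΣt² − (Σt)² = 27664 − 26896 = 768
r = 299 / √(1328 × 768) = 299 / 1009.9030 ≈ 0.296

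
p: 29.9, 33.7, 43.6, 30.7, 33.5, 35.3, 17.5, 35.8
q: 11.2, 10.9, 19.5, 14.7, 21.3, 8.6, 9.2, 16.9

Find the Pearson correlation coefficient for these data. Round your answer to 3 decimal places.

n = 8, Σp = 260, Σq = 112.3, Σp² = 8829.38, Σq² = 1738.49, Σpq = 3786.85
nΣpq − ΣpΣq = 30294.8 − 29198 = 1096.8
nΣp² − (Σp)² = 70635.04 − 67600 = 3035.04; nΣq² − (Σq)² = 13907.92 − 12611.29 = 1296.63
r = 1096.8 / √(3035.04 × 1296.63) = 1096.8 / 1983.7651 ≈ 0.553

0.553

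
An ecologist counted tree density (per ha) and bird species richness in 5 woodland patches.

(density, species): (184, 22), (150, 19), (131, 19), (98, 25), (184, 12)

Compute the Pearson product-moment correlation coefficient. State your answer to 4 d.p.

n = 5, Σx = 747, Σy = 97, Σx² = 116977, Σy² = 1975, Σxy = 14045
nΣxy − ΣxΣy = 70225 − 72459 = -2234
nΣx² − (Σx)² = 584885 − 558009 = 26876; nΣy² − (Σy)² = 9875 − 9409 = 466
r = -2234 / √(26876 × 466) = -2234 / 3538.9569 ≈ -0.6313

-0.6313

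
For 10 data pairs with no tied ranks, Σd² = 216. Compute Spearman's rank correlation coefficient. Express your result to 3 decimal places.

-0.309

ρ = 1 − 6Σd² / [n(n²−1)] = 1 − 6×216 / (10×99)
  = 1 − 1296/990 = 1 − 1.3091 ≈ -0.309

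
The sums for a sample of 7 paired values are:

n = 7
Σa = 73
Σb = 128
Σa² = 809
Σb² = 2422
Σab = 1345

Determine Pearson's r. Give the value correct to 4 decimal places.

0.1627

r = (nΣab − ΣaΣb) / √[(nΣa² − (Σa)²)(nΣb² − (Σb)²)]
Numerator: 7×1345 − 73×128 = 71
Denominator: √[(5663 − 5329)(16954 − 16384)] = √[334 × 570] = 436.3256
r = 71 / 436.3256 ≈ 0.1627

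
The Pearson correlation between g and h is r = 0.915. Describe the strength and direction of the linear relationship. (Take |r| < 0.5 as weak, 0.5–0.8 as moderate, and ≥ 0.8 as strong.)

strong positive

r = 0.915 > 0 so the relationship is positive.
|r| = 0.915, which falls in the strong range.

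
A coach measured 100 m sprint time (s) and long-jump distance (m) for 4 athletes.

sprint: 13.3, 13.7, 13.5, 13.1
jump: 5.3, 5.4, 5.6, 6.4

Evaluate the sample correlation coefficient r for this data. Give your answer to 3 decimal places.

-0.698

n = 4, Σx = 53.6, Σy = 22.7, Σx² = 718.44, Σy² = 129.57, Σxy = 303.91
nΣxy − ΣxΣy = 1215.64 − 1216.72 = -1.08
nΣx² − (Σx)² = 2873.76 − 2872.96 = 0.8; nΣy² − (Σy)² = 518.28 − 515.29 = 2.99
r = -1.08 / √(0.8 × 2.99) = -1.08 / 1.5466 ≈ -0.698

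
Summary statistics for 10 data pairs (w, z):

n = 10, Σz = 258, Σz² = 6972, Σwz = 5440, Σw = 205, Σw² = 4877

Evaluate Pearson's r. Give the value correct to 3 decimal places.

0.327

r = (nΣwz − ΣwΣz) / √[(nΣw² − (Σw)²)(nΣz² − (Σz)²)]
Numerator: 10×5440 − 205×258 = 1510
Denominator: √[(48770 − 42025)(69720 − 66564)] = √[6745 × 3156] = 4613.8075
r = 1510 / 4613.8075 ≈ 0.327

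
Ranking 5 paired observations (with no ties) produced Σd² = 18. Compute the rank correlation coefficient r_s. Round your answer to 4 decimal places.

ρ = 1 − 6Σd² / [n(n²−1)] = 1 − 6×18 / (5×24)
  = 1 − 108/120 = 1 − 0.90000 ≈ 0.1000

0.1000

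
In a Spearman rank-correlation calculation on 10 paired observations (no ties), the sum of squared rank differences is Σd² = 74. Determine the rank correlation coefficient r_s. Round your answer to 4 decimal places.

ρ = 1 − 6Σd² / [n(n²−1)] = 1 − 6×74 / (10×99)
  = 1 − 444/990 = 1 − 0.44848 ≈ 0.5515

0.5515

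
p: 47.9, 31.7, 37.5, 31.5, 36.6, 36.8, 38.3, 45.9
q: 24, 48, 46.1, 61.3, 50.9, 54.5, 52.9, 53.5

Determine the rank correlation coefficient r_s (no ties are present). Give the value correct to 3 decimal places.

Rank p: 8, 2, 5, 1, 3, 4, 6, 7
Rank q: 1, 3, 2, 8, 4, 7, 5, 6
d = rank(p) − rank(q): 7, -1, 3, -7, -1, -3, 1, 1; Σd² = 120
ρ = 1 − 6Σd² / [n(n²−1)] = 1 − 6×120 / (8×63) = 1 − 720/504 ≈ -0.429

-0.429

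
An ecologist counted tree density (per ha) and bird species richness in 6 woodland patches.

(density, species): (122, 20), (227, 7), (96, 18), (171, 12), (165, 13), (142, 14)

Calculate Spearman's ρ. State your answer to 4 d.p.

Rank density: 2, 6, 1, 5, 4, 3
Rank species: 6, 1, 5, 2, 3, 4
d = rank(density) − rank(species): -4, 5, -4, 3, 1, -1; Σd² = 68
ρ = 1 − 6Σd² / [n(n²−1)] = 1 − 6×68 / (6×35) = 1 − 408/210 ≈ -0.9429

-0.9429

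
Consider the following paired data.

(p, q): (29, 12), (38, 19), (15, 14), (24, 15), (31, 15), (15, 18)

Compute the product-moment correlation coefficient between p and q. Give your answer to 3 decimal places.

n = 6, Σp = 152, Σq = 93, Σp² = 4272, Σq² = 1475, Σpq = 2375
nΣpq − ΣpΣq = 14250 − 14136 = 114
nΣp² − (Σp)² = 25632 − 23104 = 2528; nΣq² − (Σq)² = 8850 − 8649 = 201
r = 114 / √(2528 × 201) = 114 / 712.8310 ≈ 0.160

0.160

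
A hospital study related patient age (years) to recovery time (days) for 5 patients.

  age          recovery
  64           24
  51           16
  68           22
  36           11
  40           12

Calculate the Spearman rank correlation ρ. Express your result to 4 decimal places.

Rank age: 4, 3, 5, 1, 2
Rank recovery: 5, 3, 4, 1, 2
d = rank(age) − rank(recovery): -1, 0, 1, 0, 0; Σd² = 2
ρ = 1 − 6Σd² / [n(n²−1)] = 1 − 6×2 / (5×24) = 1 − 12/120 ≈ 0.9000

0.9000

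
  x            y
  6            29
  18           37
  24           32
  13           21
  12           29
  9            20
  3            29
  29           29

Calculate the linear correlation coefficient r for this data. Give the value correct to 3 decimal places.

0.338

n = 8, Σx = 114, Σy = 226, Σx² = 2180, Σy² = 6598, Σxy = 3337
nΣxy − ΣxΣy = 26696 − 25764 = 932
nΣx² − (Σx)² = 17440 − 12996 = 4444; nΣy² − (Σy)² = 52784 − 51076 = 1708
r = 932 / √(4444 × 1708) = 932 / 2755.0593 ≈ 0.338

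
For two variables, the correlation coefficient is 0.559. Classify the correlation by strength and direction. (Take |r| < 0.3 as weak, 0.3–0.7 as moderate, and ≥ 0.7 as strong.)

moderate positive

r = 0.559 > 0 so the relationship is positive.
|r| = 0.559, which falls in the moderate range.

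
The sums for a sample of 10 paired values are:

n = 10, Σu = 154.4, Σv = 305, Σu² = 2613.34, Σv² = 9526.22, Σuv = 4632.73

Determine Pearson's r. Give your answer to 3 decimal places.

r = (nΣuv − ΣuΣv) / √[(nΣu² − (Σu)²)(nΣv² − (Σv)²)]
Numerator: 10×4632.73 − 154.4×305 = -764.7
Denominator: √[(26133.4 − 23839.36)(95262.2 − 93025)] = √[2294.04 × 2237.2] = 2265.4417
r = -764.7 / 2265.4417 ≈ -0.338

-0.338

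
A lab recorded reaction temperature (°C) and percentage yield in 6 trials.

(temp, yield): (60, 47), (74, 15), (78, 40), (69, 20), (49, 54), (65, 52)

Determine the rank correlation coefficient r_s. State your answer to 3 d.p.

-0.771

Rank temp: 2, 5, 6, 4, 1, 3
Rank yield: 4, 1, 3, 2, 6, 5
d = rank(temp) − rank(yield): -2, 4, 3, 2, -5, -2; Σd² = 62
ρ = 1 − 6Σd² / [n(n²−1)] = 1 − 6×62 / (6×35) = 1 − 372/210 ≈ -0.771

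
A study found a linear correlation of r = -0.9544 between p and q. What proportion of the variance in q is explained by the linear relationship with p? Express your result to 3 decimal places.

0.911

r² = (-0.9544)² = 0.911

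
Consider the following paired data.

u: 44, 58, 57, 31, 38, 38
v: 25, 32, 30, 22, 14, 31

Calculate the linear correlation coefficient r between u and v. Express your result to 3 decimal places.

n = 6, Σu = 266, Σv = 154, Σu² = 12398, Σv² = 4190, Σuv = 7058
nΣuv − ΣuΣv = 42348 − 40964 = 1384
nΣu² − (Σu)² = 74388 − 70756 = 3632; nΣv² − (Σv)² = 25140 − 23716 = 1424
r = 1384 / √(3632 × 1424) = 1384 / 2274.1961 ≈ 0.609

0.609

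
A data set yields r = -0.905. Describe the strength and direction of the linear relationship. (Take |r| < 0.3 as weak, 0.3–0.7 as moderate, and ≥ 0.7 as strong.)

r = -0.905 < 0 so the relationship is negative.
|r| = 0.905, which falls in the strong range.

strong negative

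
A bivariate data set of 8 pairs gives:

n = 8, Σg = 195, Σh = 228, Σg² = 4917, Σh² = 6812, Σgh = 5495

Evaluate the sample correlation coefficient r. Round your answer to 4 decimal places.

r = (nΣgh − ΣgΣh) / √[(nΣg² − (Σg)²)(nΣh² − (Σh)²)]
Numerator: 8×5495 − 195×228 = -500
Denominator: √[(39336 − 38025)(54496 − 51984)] = √[1311 × 2512] = 1814.7264
r = -500 / 1814.7264 ≈ -0.2755

-0.2755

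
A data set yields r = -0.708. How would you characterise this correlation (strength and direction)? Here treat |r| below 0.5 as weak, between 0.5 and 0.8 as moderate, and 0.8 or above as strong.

r = -0.708 < 0 so the relationship is negative.
|r| = 0.708, which falls in the moderate range.

moderate negative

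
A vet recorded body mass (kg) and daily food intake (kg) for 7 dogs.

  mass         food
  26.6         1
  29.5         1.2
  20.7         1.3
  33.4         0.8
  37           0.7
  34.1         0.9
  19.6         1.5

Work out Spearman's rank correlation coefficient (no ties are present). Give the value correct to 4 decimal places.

-0.9286

Rank mass: 3, 4, 2, 5, 7, 6, 1
Rank food: 4, 5, 6, 2, 1, 3, 7
d = rank(mass) − rank(food): -1, -1, -4, 3, 6, 3, -6; Σd² = 108
ρ = 1 − 6Σd² / [n(n²−1)] = 1 − 6×108 / (7×48) = 1 − 648/336 ≈ -0.9286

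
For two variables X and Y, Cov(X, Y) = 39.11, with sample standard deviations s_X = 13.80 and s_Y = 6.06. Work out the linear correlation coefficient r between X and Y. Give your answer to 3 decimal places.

0.468

r = Cov(X,Y) / (s_X · s_Y) = 39.11 / (13.80 × 6.06)
  = 39.11 / 83.6280 ≈ 0.468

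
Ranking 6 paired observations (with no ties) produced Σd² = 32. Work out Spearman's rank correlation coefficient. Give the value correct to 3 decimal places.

0.086

ρ = 1 − 6Σd² / [n(n²−1)] = 1 − 6×32 / (6×35)
  = 1 − 192/210 = 1 − 0.9143 ≈ 0.086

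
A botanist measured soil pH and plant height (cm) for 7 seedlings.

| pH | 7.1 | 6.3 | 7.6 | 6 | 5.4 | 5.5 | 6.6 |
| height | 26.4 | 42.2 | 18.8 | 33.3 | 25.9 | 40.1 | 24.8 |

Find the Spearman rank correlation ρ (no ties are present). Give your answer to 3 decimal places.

-0.464

Rank pH: 6, 4, 7, 3, 1, 2, 5
Rank height: 4, 7, 1, 5, 3, 6, 2
d = rank(pH) − rank(height): 2, -3, 6, -2, -2, -4, 3; Σd² = 82
ρ = 1 − 6Σd² / [n(n²−1)] = 1 − 6×82 / (7×48) = 1 − 492/336 ≈ -0.464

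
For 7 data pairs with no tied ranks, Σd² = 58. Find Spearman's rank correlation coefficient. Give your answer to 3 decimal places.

-0.036

ρ = 1 − 6Σd² / [n(n²−1)] = 1 − 6×58 / (7×48)
  = 1 − 348/336 = 1 − 1.0357 ≈ -0.036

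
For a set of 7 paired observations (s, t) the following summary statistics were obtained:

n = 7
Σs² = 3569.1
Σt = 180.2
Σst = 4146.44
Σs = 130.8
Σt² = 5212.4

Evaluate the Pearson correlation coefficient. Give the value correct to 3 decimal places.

0.970

r = (nΣst − ΣsΣt) / √[(nΣs² − (Σs)²)(nΣt² − (Σt)²)]
Numerator: 7×4146.44 − 130.8×180.2 = 5454.92
Denominator: √[(24983.7 − 17108.64)(36486.8 − 32472.04)] = √[7875.06 × 4014.76] = 5622.8530
r = 5454.92 / 5622.8530 ≈ 0.970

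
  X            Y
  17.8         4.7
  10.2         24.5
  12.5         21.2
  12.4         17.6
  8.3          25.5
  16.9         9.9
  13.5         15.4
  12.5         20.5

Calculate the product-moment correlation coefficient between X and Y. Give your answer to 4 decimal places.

n = 8, ΣX = 104.1, ΣY = 139.3, ΣX² = 1423.89, ΣY² = 2787.21, ΣXY = 1659.91
nΣXY − ΣXΣY = 13279.28 − 14501.13 = -1221.85
nΣX² − (ΣX)² = 11391.12 − 10836.81 = 554.31; nΣY² − (ΣY)² = 22297.68 − 19404.49 = 2893.19
r = -1221.85 / √(554.31 × 2893.19) = -1221.85 / 1266.3823 ≈ -0.9648

-0.9648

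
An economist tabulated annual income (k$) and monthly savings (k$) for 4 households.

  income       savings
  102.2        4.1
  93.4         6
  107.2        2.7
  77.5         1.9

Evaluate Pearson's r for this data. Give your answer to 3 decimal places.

0.263

n = 4, Σx = 380.3, Σy = 14.7, Σx² = 36666.49, Σy² = 63.71, Σxy = 1416.11
nΣxy − ΣxΣy = 5664.44 − 5590.41 = 74.03
nΣx² − (Σx)² = 146665.96 − 144628.09 = 2037.87; nΣy² − (Σy)² = 254.84 − 216.09 = 38.75
r = 74.03 / √(2037.87 × 38.75) = 74.03 / 281.0115 ≈ 0.263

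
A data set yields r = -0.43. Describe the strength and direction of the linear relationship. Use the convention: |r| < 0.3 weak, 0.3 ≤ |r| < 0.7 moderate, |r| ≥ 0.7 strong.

moderate negative

r = -0.43 < 0 so the relationship is negative.
|r| = 0.43, which falls in the moderate range.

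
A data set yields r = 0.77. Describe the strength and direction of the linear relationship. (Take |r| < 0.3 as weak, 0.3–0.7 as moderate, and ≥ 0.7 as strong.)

r = 0.77 > 0 so the relationship is positive.
|r| = 0.77, which falls in the strong range.

strong positive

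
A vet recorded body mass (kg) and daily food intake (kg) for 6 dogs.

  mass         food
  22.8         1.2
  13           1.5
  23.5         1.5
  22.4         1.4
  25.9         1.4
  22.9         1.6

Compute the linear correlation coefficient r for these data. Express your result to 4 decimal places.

n = 6, Σx = 130.5, Σy = 8.6, Σx² = 2938.07, Σy² = 12.42, Σxy = 186.37
nΣxy − ΣxΣy = 1118.22 − 1122.3 = -4.08
nΣx² − (Σx)² = 17628.42 − 17030.25 = 598.17; nΣy² − (Σy)² = 74.52 − 73.96 = 0.56
r = -4.08 / √(598.17 × 0.56) = -4.08 / 18.3023 ≈ -0.2229

-0.2229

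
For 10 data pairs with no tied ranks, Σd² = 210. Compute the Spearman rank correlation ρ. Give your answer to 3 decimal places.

-0.273

ρ = 1 − 6Σd² / [n(n²−1)] = 1 − 6×210 / (10×99)
  = 1 − 1260/990 = 1 − 1.2727 ≈ -0.273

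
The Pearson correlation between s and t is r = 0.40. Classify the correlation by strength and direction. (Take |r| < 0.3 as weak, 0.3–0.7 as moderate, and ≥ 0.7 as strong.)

r = 0.40 > 0 so the relationship is positive.
|r| = 0.40, which falls in the moderate range.

moderate positive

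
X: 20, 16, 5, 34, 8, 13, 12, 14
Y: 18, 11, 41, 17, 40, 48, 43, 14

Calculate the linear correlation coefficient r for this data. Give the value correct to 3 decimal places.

-0.594

n = 8, ΣX = 122, ΣY = 232, ΣX² = 2410, ΣY² = 8364, ΣXY = 2975
nΣXY − ΣXΣY = 23800 − 28304 = -4504
nΣX² − (ΣX)² = 19280 − 14884 = 4396; nΣY² − (ΣY)² = 66912 − 53824 = 13088
r = -4504 / √(4396 × 13088) = -4504 / 7585.1729 ≈ -0.594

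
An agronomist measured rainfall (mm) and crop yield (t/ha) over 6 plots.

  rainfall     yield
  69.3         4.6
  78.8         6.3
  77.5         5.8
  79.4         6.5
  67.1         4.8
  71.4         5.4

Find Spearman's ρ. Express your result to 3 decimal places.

Rank rainfall: 2, 5, 4, 6, 1, 3
Rank yield: 1, 5, 4, 6, 2, 3
d = rank(rainfall) − rank(yield): 1, 0, 0, 0, -1, 0; Σd² = 2
ρ = 1 − 6Σd² / [n(n²−1)] = 1 − 6×2 / (6×35) = 1 − 12/210 ≈ 0.943

0.943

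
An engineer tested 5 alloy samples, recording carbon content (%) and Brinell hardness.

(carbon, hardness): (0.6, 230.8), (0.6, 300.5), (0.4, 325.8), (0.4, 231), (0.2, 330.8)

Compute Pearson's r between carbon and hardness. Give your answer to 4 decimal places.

-0.5015

n = 5, Σx = 2.2, Σy = 1418.9, Σx² = 1.08, Σy² = 412504.17, Σxy = 607.66
nΣxy − ΣxΣy = 3038.3 − 3121.58 = -83.28
nΣx² − (Σx)² = 5.4 − 4.84 = 0.56; nΣy² − (Σy)² = 2062520.85 − 2013277.21 = 49243.64
r = -83.28 / √(0.56 × 49243.64) = -83.28 / 166.0616 ≈ -0.5015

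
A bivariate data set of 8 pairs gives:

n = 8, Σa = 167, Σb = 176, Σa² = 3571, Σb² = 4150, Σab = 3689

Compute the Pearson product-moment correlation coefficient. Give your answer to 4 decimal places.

0.0977

r = (nΣab − ΣaΣb) / √[(nΣa² − (Σa)²)(nΣb² − (Σb)²)]
Numerator: 8×3689 − 167×176 = 120
Denominator: √[(28568 − 27889)(33200 − 30976)] = √[679 × 2224] = 1228.8596
r = 120 / 1228.8596 ≈ 0.0977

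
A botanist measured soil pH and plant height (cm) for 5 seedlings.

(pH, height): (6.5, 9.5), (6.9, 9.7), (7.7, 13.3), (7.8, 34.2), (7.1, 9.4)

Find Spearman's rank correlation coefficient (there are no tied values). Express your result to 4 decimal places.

Rank pH: 1, 2, 4, 5, 3
Rank height: 2, 3, 4, 5, 1
d = rank(pH) − rank(height): -1, -1, 0, 0, 2; Σd² = 6
ρ = 1 − 6Σd² / [n(n²−1)] = 1 − 6×6 / (5×24) = 1 − 36/120 ≈ 0.7000

0.7000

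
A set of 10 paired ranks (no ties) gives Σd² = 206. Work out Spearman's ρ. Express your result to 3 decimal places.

-0.248

ρ = 1 − 6Σd² / [n(n²−1)] = 1 − 6×206 / (10×99)
  = 1 − 1236/990 = 1 − 1.2485 ≈ -0.248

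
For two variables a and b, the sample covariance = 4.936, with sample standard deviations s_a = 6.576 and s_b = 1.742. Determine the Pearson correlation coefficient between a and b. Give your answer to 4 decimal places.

r = Cov(a,b) / (s_a · s_b) = 4.936 / (6.576 × 1.742)
  = 4.936 / 11.4554 ≈ 0.4309

0.4309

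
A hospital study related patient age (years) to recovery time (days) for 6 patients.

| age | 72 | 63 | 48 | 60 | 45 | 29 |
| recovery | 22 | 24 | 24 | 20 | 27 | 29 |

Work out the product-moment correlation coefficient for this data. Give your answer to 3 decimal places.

-0.838

n = 6, Σx = 317, Σy = 146, Σx² = 17923, Σy² = 3606, Σxy = 7504
nΣxy − ΣxΣy = 45024 − 46282 = -1258
nΣx² − (Σx)² = 107538 − 100489 = 7049; nΣy² − (Σy)² = 21636 − 21316 = 320
r = -1258 / √(7049 × 320) = -1258 / 1501.8921 ≈ -0.838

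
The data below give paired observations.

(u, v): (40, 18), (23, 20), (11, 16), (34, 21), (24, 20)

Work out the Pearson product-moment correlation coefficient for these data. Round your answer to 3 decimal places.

n = 5, Σu = 132, Σv = 95, Σu² = 3982, Σv² = 1821, Σuv = 2550
nΣuv − ΣuΣv = 12750 − 12540 = 210
nΣu² − (Σu)² = 19910 − 17424 = 2486; nΣv² − (Σv)² = 9105 − 9025 = 80
r = 210 / √(2486 × 80) = 210 / 445.9596 ≈ 0.471

0.471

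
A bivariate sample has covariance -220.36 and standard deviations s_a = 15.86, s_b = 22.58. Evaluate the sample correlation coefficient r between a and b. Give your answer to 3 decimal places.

r = Cov(a,b) / (s_a · s_b) = -220.36 / (15.86 × 22.58)
  = -220.36 / 358.1188 ≈ -0.615

-0.615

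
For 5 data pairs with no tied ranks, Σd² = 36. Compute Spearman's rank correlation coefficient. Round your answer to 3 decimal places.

-0.800

ρ = 1 − 6Σd² / [n(n²−1)] = 1 − 6×36 / (5×24)
  = 1 − 216/120 = 1 − 1.8000 ≈ -0.800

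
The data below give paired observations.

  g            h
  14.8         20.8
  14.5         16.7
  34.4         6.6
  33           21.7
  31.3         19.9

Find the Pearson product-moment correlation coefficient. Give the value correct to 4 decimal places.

-0.3131

n = 5, Σg = 128, Σh = 85.7, Σg² = 3681.34, Σh² = 1621.99, Σgh = 2116
nΣgh − ΣgΣh = 10580 − 10969.6 = -389.6
nΣg² − (Σg)² = 18406.7 − 16384 = 2022.7; nΣh² − (Σh)² = 8109.95 − 7344.49 = 765.46
r = -389.6 / √(2022.7 × 765.46) = -389.6 / 1244.3054 ≈ -0.3131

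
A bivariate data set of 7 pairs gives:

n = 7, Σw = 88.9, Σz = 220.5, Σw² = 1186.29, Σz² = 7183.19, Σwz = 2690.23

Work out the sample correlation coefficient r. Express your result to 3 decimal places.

-0.944

r = (nΣwz − ΣwΣz) / √[(nΣw² − (Σw)²)(nΣz² − (Σz)²)]
Numerator: 7×2690.23 − 88.9×220.5 = -770.84
Denominator: √[(8304.03 − 7903.21)(50282.33 − 48620.25)] = √[400.82 × 1662.08] = 816.2076
r = -770.84 / 816.2076 ≈ -0.944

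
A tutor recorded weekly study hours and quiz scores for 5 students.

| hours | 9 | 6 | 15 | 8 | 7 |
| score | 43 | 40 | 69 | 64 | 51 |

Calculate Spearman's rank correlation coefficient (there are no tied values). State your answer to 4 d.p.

0.7000

Rank hours: 4, 1, 5, 3, 2
Rank score: 2, 1, 5, 4, 3
d = rank(hours) − rank(score): 2, 0, 0, -1, -1; Σd² = 6
ρ = 1 − 6Σd² / [n(n²−1)] = 1 − 6×6 / (5×24) = 1 − 36/120 ≈ 0.7000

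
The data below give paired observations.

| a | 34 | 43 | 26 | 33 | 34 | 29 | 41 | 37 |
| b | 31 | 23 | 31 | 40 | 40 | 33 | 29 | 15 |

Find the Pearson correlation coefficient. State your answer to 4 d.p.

-0.4507

n = 8, Σa = 277, Σb = 242, Σa² = 9817, Σb² = 7806, Σab = 8230
nΣab − ΣaΣb = 65840 − 67034 = -1194
nΣa² − (Σa)² = 78536 − 76729 = 1807; nΣb² − (Σb)² = 62448 − 58564 = 3884
r = -1194 / √(1807 × 3884) = -1194 / 2649.2240 ≈ -0.4507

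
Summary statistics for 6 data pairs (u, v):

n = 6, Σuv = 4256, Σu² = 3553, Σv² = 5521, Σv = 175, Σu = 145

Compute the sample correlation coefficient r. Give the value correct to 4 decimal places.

r = (nΣuv − ΣuΣv) / √[(nΣu² − (Σu)²)(nΣv² − (Σv)²)]
Numerator: 6×4256 − 145×175 = 161
Denominator: √[(21318 − 21025)(33126 − 30625)] = √[293 × 2501] = 856.0333
r = 161 / 856.0333 ≈ 0.1881

0.1881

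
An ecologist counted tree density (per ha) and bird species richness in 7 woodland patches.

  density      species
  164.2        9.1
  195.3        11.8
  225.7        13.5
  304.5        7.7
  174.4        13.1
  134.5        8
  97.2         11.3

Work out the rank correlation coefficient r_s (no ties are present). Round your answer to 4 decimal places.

Rank density: 3, 5, 6, 7, 4, 2, 1
Rank species: 3, 5, 7, 1, 6, 2, 4
d = rank(density) − rank(species): 0, 0, -1, 6, -2, 0, -3; Σd² = 50
ρ = 1 − 6Σd² / [n(n²−1)] = 1 − 6×50 / (7×48) = 1 − 300/336 ≈ 0.1071

0.1071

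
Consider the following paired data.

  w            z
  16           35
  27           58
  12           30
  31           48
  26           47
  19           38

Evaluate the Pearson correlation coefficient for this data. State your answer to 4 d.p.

0.8795

n = 6, Σw = 131, Σz = 256, Σw² = 3127, Σz² = 11446, Σwz = 5918
nΣwz − ΣwΣz = 35508 − 33536 = 1972
nΣw² − (Σw)² = 18762 − 17161 = 1601; nΣz² − (Σz)² = 68676 − 65536 = 3140
r = 1972 / √(1601 × 3140) = 1972 / 2242.1285 ≈ 0.8795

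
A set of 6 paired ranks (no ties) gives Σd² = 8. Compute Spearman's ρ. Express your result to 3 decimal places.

0.771

ρ = 1 − 6Σd² / [n(n²−1)] = 1 − 6×8 / (6×35)
  = 1 − 48/210 = 1 − 0.2286 ≈ 0.771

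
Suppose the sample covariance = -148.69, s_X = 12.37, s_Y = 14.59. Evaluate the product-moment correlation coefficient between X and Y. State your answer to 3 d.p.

-0.824

r = Cov(X,Y) / (s_X · s_Y) = -148.69 / (12.37 × 14.59)
  = -148.69 / 180.4783 ≈ -0.824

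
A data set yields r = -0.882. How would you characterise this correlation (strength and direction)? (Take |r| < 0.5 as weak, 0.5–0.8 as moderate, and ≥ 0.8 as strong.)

r = -0.882 < 0 so the relationship is negative.
|r| = 0.882, which falls in the strong range.

strong negative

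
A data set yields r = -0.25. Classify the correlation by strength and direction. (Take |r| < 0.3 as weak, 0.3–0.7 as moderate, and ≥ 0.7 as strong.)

weak negative

r = -0.25 < 0 so the relationship is negative.
|r| = 0.25, which falls in the weak range.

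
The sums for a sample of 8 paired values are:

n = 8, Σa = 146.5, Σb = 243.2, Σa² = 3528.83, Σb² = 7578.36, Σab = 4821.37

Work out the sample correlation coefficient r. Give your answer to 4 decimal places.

0.9294

r = (nΣab − ΣaΣb) / √[(nΣa² − (Σa)²)(nΣb² − (Σb)²)]
Numerator: 8×4821.37 − 146.5×243.2 = 2942.16
Denominator: √[(28230.64 − 21462.25)(60626.88 − 59146.24)] = √[6768.39 × 1480.64] = 3165.6830
r = 2942.16 / 3165.6830 ≈ 0.9294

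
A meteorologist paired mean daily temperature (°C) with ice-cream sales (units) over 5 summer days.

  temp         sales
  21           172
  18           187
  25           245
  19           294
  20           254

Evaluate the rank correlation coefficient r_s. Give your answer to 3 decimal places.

-0.200

Rank temp: 4, 1, 5, 2, 3
Rank sales: 1, 2, 3, 5, 4
d = rank(temp) − rank(sales): 3, -1, 2, -3, -1; Σd² = 24
ρ = 1 − 6Σd² / [n(n²−1)] = 1 − 6×24 / (5×24) = 1 − 144/120 ≈ -0.200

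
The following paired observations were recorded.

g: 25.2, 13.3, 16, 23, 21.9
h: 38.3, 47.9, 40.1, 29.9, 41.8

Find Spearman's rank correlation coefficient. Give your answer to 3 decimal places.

-0.800

Rank g: 5, 1, 2, 4, 3
Rank h: 2, 5, 3, 1, 4
d = rank(g) − rank(h): 3, -4, -1, 3, -1; Σd² = 36
ρ = 1 − 6Σd² / [n(n²−1)] = 1 − 6×36 / (5×24) = 1 − 216/120 ≈ -0.800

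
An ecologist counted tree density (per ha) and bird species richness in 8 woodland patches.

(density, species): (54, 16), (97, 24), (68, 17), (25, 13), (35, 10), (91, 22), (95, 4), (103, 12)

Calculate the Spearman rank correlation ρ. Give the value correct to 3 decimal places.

Rank density: 3, 7, 4, 1, 2, 5, 6, 8
Rank species: 5, 8, 6, 4, 2, 7, 1, 3
d = rank(density) − rank(species): -2, -1, -2, -3, 0, -2, 5, 5; Σd² = 72
ρ = 1 − 6Σd² / [n(n²−1)] = 1 − 6×72 / (8×63) = 1 − 432/504 ≈ 0.143

0.143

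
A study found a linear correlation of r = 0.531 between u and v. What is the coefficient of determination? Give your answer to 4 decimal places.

r² = (0.531)² = 0.2820

0.2820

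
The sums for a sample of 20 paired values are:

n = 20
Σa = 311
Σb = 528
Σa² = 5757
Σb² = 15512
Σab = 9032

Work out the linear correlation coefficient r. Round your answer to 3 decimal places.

r = (nΣab − ΣaΣb) / √[(nΣa² − (Σa)²)(nΣb² − (Σb)²)]
Numerator: 20×9032 − 311×528 = 16432
Denominator: √[(115140 − 96721)(310240 − 278784)] = √[18419 × 31456] = 24070.4812
r = 16432 / 24070.4812 ≈ 0.683

0.683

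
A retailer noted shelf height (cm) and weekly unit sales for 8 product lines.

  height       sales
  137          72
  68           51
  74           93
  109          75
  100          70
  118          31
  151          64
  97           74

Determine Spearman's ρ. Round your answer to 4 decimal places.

Rank height: 7, 1, 2, 5, 4, 6, 8, 3
Rank sales: 5, 2, 8, 7, 4, 1, 3, 6
d = rank(height) − rank(sales): 2, -1, -6, -2, 0, 5, 5, -3; Σd² = 104
ρ = 1 − 6Σd² / [n(n²−1)] = 1 − 6×104 / (8×63) = 1 − 624/504 ≈ -0.2381

-0.2381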